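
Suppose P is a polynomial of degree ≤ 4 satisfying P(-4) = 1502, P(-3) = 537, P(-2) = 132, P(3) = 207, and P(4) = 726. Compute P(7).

Using the Lagrange interpolation formula with nodes -4, -3, -2, 3, 4:
  L_0(t) = (t + 3)(t + 2)(t - 3)(t - 4) / 112
  L_1(t) = (t + 4)(t + 2)(t - 3)(t - 4) / -42
  L_2(t) = (t + 4)(t + 3)(t - 3)(t - 4) / 60
  L_3(t) = (t + 4)(t + 3)(t + 2)(t - 4) / -210
  L_4(t) = (t + 4)(t + 3)(t + 2)(t - 3) / 336
Then P(t) = 1502·L_0(t) + 537·L_1(t) + 132·L_2(t) + 207·L_3(t) + 726·L_4(t).
Expanding and collecting terms gives P(t) = 4t^4 - 6t^3 + 6t^2 - t - 6.
Evaluating at t = 7: P(7) = 7827.

7827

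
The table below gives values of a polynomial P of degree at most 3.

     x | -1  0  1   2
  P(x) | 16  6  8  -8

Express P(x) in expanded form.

Using the Lagrange interpolation formula with nodes -1, 0, 1, 2:
  L_0(x) = x(x - 1)(x - 2) / -6
  L_1(x) = (x + 1)(x - 1)(x - 2) / 2
  L_2(x) = (x + 1)x(x - 2) / -2
  L_3(x) = (x + 1)x(x - 1) / 6
Then P(x) = 16·L_0(x) + 6·L_1(x) + 8·L_2(x) - 8·L_3(x).
Expanding and collecting terms gives P(x) = -5x^3 + 6x^2 + x + 6.
Check: P(0) = 6. ✓

P(x) = -5x^3 + 6x^2 + x + 6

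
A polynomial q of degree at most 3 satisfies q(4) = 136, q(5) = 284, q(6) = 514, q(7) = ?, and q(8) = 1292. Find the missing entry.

On equispaced nodes a degree-3 polynomial has vanishing fourth forward difference, so
  q(4) - 4·q(5) + 6·q(6) - 4·q(7) + q(8) = 0.
Substituting the known values and solving for q(7):
  -4·q(7) = -3376
  q(7) = 844.

844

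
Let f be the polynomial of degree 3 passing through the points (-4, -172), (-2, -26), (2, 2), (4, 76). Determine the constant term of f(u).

Write f(u) = au^3 + bu^2 + cu + d. Substituting each data point gives a linear system:
  -64a + 16b - 4c + d = -172
  -8a + 4b - 2c + d = -26
  8a + 4b + 2c + d = 2
  64a + 16b + 4c + d = 76
Solving the system yields a = 2, b = -3, c = -1, d = 0.
So f(u) = 2u^3 - 3u^2 - u.
The constant term is 0.

0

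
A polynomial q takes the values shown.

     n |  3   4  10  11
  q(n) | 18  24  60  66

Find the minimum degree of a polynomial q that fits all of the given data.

1

Divided differences on the nodes 3, 4, 10, 11:
  order 0: 18  24  60  66
  order 1: 6  6  6
  order 2: 0  0
  order 3: 0
The order-1 divided differences are all 6 (nonzero) and every higher order vanishes, so the data lies on a polynomial of degree exactly 1.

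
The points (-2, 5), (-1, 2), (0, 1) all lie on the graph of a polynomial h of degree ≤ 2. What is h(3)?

Write h(s) = as^2 + bs + c. Substituting each data point gives a linear system:
  4a - 2b + c = 5
  a - b + c = 2
  c = 1
Solving the system yields a = 1, b = 0, c = 1.
So h(s) = s^2 + 1.
Then h(3) = 10.

10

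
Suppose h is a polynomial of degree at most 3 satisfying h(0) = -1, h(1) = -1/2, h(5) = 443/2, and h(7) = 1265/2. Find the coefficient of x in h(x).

-1/2

Write h(x) = ax^3 + bx^2 + cx + d. Substituting each data point gives a linear system:
  d = -1
  a + b + c + d = -1/2
  125a + 25b + 5c + d = 443/2
  343a + 49b + 7c + d = 1265/2
Solving the system yields a = 2, b = -1, c = -1/2, d = -1.
So h(x) = 2x^3 - x^2 - (1/2)x - 1.
The coefficient of x is -1/2.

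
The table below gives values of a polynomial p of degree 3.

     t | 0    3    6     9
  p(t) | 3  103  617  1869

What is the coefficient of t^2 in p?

Write p(t) = at^3 + bt^2 + ct + d. Substituting each data point gives a linear system:
  d = 3
  27a + 9b + 3c + d = 103
  216a + 36b + 6c + d = 617
  729a + 81b + 9c + d = 1869
Solving the system yields a = 2, b = 5, c = 1/3, d = 3.
So p(t) = 2t^3 + 5t^2 + (1/3)t + 3.
The coefficient of t^2 is 5.

5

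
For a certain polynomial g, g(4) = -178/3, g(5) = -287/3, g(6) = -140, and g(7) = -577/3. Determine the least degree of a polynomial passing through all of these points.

Forward differences of the values at s = 4, 5, 6, 7:
  g  : -178/3  -287/3  -140  -577/3
  Δ  : -109/3  -133/3  -157/3
  Δ^2: -8  -8
  Δ^3: 0
The second differences are constant (-8) and nonzero, while all higher differences vanish, so the minimal degree is 2.

2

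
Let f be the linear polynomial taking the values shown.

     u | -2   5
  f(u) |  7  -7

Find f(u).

f(u) = -2u + 3

Using the Lagrange interpolation formula with nodes -2, 5:
  L_0(u) = (u - 5) / -7
  L_1(u) = (u + 2) / 7
Then f(u) = 7·L_0(u) - 7·L_1(u).
Expanding and collecting terms gives f(u) = -2u + 3.
Check: f(-2) = 7. ✓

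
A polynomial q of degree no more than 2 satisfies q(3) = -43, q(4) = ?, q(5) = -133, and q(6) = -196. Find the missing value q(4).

-82

The 3 known points determine the degree-2 polynomial uniquely.
Write q(u) = au^2 + bu + c. Substituting each data point gives a linear system:
  9a + 3b + c = -43
  25a + 5b + c = -133
  36a + 6b + c = -196
Solving the system yields a = -6, b = 3, c = 2.
So q(u) = -6u^2 + 3u + 2.
Then q(4) = -82.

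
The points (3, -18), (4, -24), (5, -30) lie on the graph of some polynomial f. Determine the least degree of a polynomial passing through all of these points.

1

Forward differences of the values at x = 3, 4, 5:
  f  : -18  -24  -30
  Δ  : -6  -6
  Δ^2: 0
The first differences are constant (-6) and nonzero, while all higher differences vanish, so the minimal degree is 1.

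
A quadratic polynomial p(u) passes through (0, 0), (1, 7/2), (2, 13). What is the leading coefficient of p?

Write p(u) = au^2 + bu + c. Substituting each data point gives a linear system:
  c = 0
  a + b + c = 7/2
  4a + 2b + c = 13
Solving the system yields a = 3, b = 1/2, c = 0.
So p(u) = 3u^2 + (1/2)u.
The leading coefficient is 3.

3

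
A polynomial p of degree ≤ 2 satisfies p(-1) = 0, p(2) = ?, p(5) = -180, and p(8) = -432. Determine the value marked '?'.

-36

The 3 known points determine the degree-2 polynomial uniquely.
Write p(s) = as^2 + bs + c. Substituting each data point gives a linear system:
  a - b + c = 0
  25a + 5b + c = -180
  64a + 8b + c = -432
Solving the system yields a = -6, b = -6, c = 0.
So p(s) = -6s^2 - 6s.
Then p(2) = -36.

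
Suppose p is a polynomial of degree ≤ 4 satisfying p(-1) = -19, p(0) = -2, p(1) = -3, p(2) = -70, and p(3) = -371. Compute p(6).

Forward differences of the values at s = -1, 0, 1, 2, 3:
  p  : -19  -2  -3  -70  -371
  Δ  : 17  -1  -67  -301
  Δ^2: -18  -66  -234
  Δ^3: -48  -168
  Δ^4: -120
The fourth differences are constant, confirming degree 4.
Interpolating (Newton forward form) and evaluating at s = 6 gives p(6) = -6158.

-6158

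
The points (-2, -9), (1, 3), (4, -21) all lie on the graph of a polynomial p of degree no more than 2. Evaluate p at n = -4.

Write p(n) = an^2 + bn + c. Substituting each data point gives a linear system:
  4a - 2b + c = -9
  a + b + c = 3
  16a + 4b + c = -21
Solving the system yields a = -2, b = 2, c = 3.
So p(n) = -2n² + 2n + 3.
Then p(-4) = -37.

-37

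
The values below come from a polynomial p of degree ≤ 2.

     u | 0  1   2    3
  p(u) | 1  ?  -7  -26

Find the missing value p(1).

On equispaced nodes a degree-2 polynomial has vanishing third forward difference, so
  - p(0) + 3·p(1) - 3·p(2) + p(3) = 0.
Substituting the known values and solving for p(1):
  3·p(1) = 6
  p(1) = 2.

2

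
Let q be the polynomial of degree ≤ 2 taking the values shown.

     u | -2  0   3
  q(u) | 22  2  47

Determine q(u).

Using the Lagrange interpolation formula with nodes -2, 0, 3:
  L_0(u) = u(u - 3) / 10
  L_1(u) = (u + 2)(u - 3) / -6
  L_2(u) = (u + 2)u / 15
Then q(u) = 22·L_0(u) + 2·L_1(u) + 47·L_2(u).
Expanding and collecting terms gives q(u) = 5u² + 2.
Check: q(-2) = 22. ✓

q(u) = 5u^2 + 2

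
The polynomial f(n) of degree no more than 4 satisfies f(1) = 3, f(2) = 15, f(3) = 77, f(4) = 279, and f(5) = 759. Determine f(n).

f(n) = 2n^4 - 5n^3 + 5n^2 + 2n - 1

Using the Lagrange interpolation formula with nodes 1, 2, 3, 4, 5:
  L_0(n) = (n - 2)(n - 3)(n - 4)(n - 5) / 24
  L_1(n) = (n - 1)(n - 3)(n - 4)(n - 5) / -6
  L_2(n) = (n - 1)(n - 2)(n - 4)(n - 5) / 4
  L_3(n) = (n - 1)(n - 2)(n - 3)(n - 5) / -6
  L_4(n) = (n - 1)(n - 2)(n - 3)(n - 4) / 24
Then f(n) = 3·L_0(n) + 15·L_1(n) + 77·L_2(n) + 279·L_3(n) + 759·L_4(n).
Expanding and collecting terms gives f(n) = 2n^4 - 5n^3 + 5n^2 + 2n - 1.
Check: f(4) = 279. ✓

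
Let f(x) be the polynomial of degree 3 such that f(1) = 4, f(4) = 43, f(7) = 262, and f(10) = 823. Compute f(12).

1467

Forward differences of the values at x = 1, 4, 7, 10:
  f  : 4  43  262  823
  Δ  : 39  219  561
  Δ^2: 180  342
  Δ^3: 162
The third differences are constant, confirming degree 3.
Interpolating (Newton forward form) and evaluating at x = 12 gives f(12) = 1467.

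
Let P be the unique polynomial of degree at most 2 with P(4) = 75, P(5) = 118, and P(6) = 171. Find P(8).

Write P(n) = an^2 + bn + c. Substituting each data point gives a linear system:
  16a + 4b + c = 75
  25a + 5b + c = 118
  36a + 6b + c = 171
Solving the system yields a = 5, b = -2, c = 3.
So P(n) = 5n^2 - 2n + 3.
Then P(8) = 307.

307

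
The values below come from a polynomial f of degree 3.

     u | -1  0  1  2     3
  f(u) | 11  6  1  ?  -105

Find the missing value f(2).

The 4 known points determine the degree-3 polynomial uniquely.
Write f(u) = au^3 + bu^2 + cu + d. Substituting each data point gives a linear system:
  -a + b - c + d = 11
  d = 6
  a + b + c + d = 1
  27a + 9b + 3c + d = -105
Solving the system yields a = -4, b = 0, c = -1, d = 6.
So f(u) = -4u^3 - u + 6.
Then f(2) = -28.

-28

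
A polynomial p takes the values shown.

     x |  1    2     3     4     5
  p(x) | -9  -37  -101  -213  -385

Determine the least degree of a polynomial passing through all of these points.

Forward differences of the values at x = 1, 2, 3, 4, 5:
  p  : -9  -37  -101  -213  -385
  Δ  : -28  -64  -112  -172
  Δ^2: -36  -48  -60
  Δ^3: -12  -12
  Δ^4: 0
The third differences are constant (-12) and nonzero, while all higher differences vanish, so the minimal degree is 3.

3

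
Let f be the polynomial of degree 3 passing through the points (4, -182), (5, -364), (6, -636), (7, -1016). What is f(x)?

Using the Lagrange interpolation formula with nodes 4, 5, 6, 7:
  L_0(x) = (x - 5)(x - 6)(x - 7) / -6
  L_1(x) = (x - 4)(x - 6)(x - 7) / 2
  L_2(x) = (x - 4)(x - 5)(x - 7) / -2
  L_3(x) = (x - 4)(x - 5)(x - 6) / 6
Then f(x) = -182·L_0(x) - 364·L_1(x) - 636·L_2(x) - 1016·L_3(x).
Expanding and collecting terms gives f(x) = -3x³ + x + 6.
Check: f(5) = -364. ✓

f(x) = -3x^3 + x + 6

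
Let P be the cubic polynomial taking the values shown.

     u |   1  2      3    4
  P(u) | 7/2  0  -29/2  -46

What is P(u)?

Using the Lagrange interpolation formula with nodes 1, 2, 3, 4:
  L_0(u) = (u - 2)(u - 3)(u - 4) / -6
  L_1(u) = (u - 1)(u - 3)(u - 4) / 2
  L_2(u) = (u - 1)(u - 2)(u - 4) / -2
  L_3(u) = (u - 1)(u - 2)(u - 3) / 6
Then P(u) = 7/2·L_0(u) + 0·L_1(u) - 29/2·L_2(u) - 46·L_3(u).
Expanding and collecting terms gives P(u) = -u^3 + (1/2)u^2 + 2u + 2.
Check: P(4) = -46. ✓

P(u) = -u^3 + (1/2)u^2 + 2u + 2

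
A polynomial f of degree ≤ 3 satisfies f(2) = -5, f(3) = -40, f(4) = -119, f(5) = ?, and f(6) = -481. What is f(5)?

-260

On equispaced nodes a degree-3 polynomial has vanishing fourth forward difference, so
  f(2) - 4·f(3) + 6·f(4) - 4·f(5) + f(6) = 0.
Substituting the known values and solving for f(5):
  -4·f(5) = 1040
  f(5) = -260.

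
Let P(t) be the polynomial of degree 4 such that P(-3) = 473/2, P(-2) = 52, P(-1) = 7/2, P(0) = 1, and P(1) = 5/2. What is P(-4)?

695

Forward differences of the values at t = -3, -2, -1, 0, 1:
  P  : 473/2  52  7/2  1  5/2
  Δ  : -369/2  -97/2  -5/2  3/2
  Δ^2: 136  46  4
  Δ^3: -90  -42
  Δ^4: 48
The fourth differences are constant, confirming degree 4.
Interpolating (Newton forward form) and evaluating at t = -4 gives P(-4) = 695.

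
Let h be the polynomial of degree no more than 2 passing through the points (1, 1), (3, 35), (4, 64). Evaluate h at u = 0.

Using the Lagrange interpolation formula with nodes 1, 3, 4:
  L_0(u) = (u - 3)(u - 4) / 6
  L_1(u) = (u - 1)(u - 4) / -2
  L_2(u) = (u - 1)(u - 3) / 3
Then h(u) = 1·L_0(u) + 35·L_1(u) + 64·L_2(u).
Expanding and collecting terms gives h(u) = 4u^2 + u - 4.
Evaluating at u = 0: h(0) = -4.

-4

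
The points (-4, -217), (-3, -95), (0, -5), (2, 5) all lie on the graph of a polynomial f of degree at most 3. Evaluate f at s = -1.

Using the Lagrange interpolation formula with nodes -4, -3, 0, 2:
  L_0(s) = (s + 3)s(s - 2) / -24
  L_1(s) = (s + 4)s(s - 2) / 15
  L_2(s) = (s + 4)(s + 3)(s - 2) / -24
  L_3(s) = (s + 4)(s + 3)s / 60
Then f(s) = -217·L_0(s) - 95·L_1(s) - 5·L_2(s) + 5·L_3(s).
Expanding and collecting terms gives f(s) = 3s³ - 2s² - 3s - 5.
Evaluating at s = -1: f(-1) = -7.

-7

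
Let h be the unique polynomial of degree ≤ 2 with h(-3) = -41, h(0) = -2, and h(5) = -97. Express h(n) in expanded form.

Write h(n) = an^2 + bn + c. Substituting each data point gives a linear system:
  9a - 3b + c = -41
  c = -2
  25a + 5b + c = -97
Solving the system yields a = -4, b = 1, c = -2.
So h(n) = -4n^2 + n - 2.
Check: h(-3) = -41. ✓

h(n) = -4n^2 + n - 2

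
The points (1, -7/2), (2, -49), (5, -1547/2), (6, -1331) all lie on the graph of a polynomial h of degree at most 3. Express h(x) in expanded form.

h(x) = -6x^3 - x^2 - (1/2)x + 4

Write h(x) = ax^3 + bx^2 + cx + d. Substituting each data point gives a linear system:
  a + b + c + d = -7/2
  8a + 4b + 2c + d = -49
  125a + 25b + 5c + d = -1547/2
  216a + 36b + 6c + d = -1331
Solving the system yields a = -6, b = -1, c = -1/2, d = 4.
So h(x) = -6x^3 - x^2 - (1/2)x + 4.
Check: h(5) = -1547/2. ✓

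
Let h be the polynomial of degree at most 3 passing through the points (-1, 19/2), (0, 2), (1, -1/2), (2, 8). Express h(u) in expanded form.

h(u) = u^3 + (5/2)u^2 - 6u + 2

Using the Lagrange interpolation formula with nodes -1, 0, 1, 2:
  L_0(u) = u(u - 1)(u - 2) / -6
  L_1(u) = (u + 1)(u - 1)(u - 2) / 2
  L_2(u) = (u + 1)u(u - 2) / -2
  L_3(u) = (u + 1)u(u - 1) / 6
Then h(u) = 19/2·L_0(u) + 2·L_1(u) - 1/2·L_2(u) + 8·L_3(u).
Expanding and collecting terms gives h(u) = u³ + (5/2)u² - 6u + 2.
Check: h(0) = 2. ✓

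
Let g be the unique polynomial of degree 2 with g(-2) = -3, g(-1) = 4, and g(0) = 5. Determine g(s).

g(s) = -3s^2 - 2s + 5

Write g(s) = as^2 + bs + c. Substituting each data point gives a linear system:
  4a - 2b + c = -3
  a - b + c = 4
  c = 5
Solving the system yields a = -3, b = -2, c = 5.
So g(s) = -3s^2 - 2s + 5.
Check: g(0) = 5. ✓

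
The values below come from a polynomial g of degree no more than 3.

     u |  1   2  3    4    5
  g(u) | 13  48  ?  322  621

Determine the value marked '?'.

141

On equispaced nodes a degree-3 polynomial has vanishing fourth forward difference, so
  g(1) - 4·g(2) + 6·g(3) - 4·g(4) + g(5) = 0.
Substituting the known values and solving for g(3):
  6·g(3) = 846
  g(3) = 141.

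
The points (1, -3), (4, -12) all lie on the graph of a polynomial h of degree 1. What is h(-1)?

3

Write h(x) = ax + b. Substituting each data point gives a linear system:
  a + b = -3
  4a + b = -12
Solving the system yields a = -3, b = 0.
So h(x) = -3x.
Then h(-1) = 3.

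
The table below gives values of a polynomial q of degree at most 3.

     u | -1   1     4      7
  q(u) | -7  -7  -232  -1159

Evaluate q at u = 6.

Using the Lagrange interpolation formula with nodes -1, 1, 4, 7:
  L_0(u) = (u - 1)(u - 4)(u - 7) / -80
  L_1(u) = (u + 1)(u - 4)(u - 7) / 36
  L_2(u) = (u + 1)(u - 1)(u - 7) / -45
  L_3(u) = (u + 1)(u - 1)(u - 4) / 144
Then q(u) = -7·L_0(u) - 7·L_1(u) - 232·L_2(u) - 1159·L_3(u).
Expanding and collecting terms gives q(u) = -3u^3 - 3u^2 + 3u - 4.
Evaluating at u = 6: q(6) = -742.

-742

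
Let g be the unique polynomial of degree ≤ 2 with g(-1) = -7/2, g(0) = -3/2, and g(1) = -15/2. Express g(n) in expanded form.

Write g(n) = an^2 + bn + c. Substituting each data point gives a linear system:
  a - b + c = -7/2
  c = -3/2
  a + b + c = -15/2
Solving the system yields a = -4, b = -2, c = -3/2.
So g(n) = -4n^2 - 2n - 3/2.
Check: g(1) = -15/2. ✓

g(n) = -4n^2 - 2n - 3/2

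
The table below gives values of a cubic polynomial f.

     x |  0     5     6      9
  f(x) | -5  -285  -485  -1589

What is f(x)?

f(x) = -2x^3 - 2x^2 + 4x - 5

Write f(x) = ax^3 + bx^2 + cx + d. Substituting each data point gives a linear system:
  d = -5
  125a + 25b + 5c + d = -285
  216a + 36b + 6c + d = -485
  729a + 81b + 9c + d = -1589
Solving the system yields a = -2, b = -2, c = 4, d = -5.
So f(x) = -2x^3 - 2x^2 + 4x - 5.
Check: f(9) = -1589. ✓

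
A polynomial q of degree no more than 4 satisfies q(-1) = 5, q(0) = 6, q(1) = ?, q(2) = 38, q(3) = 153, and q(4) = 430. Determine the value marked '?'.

The 5 known points determine the degree-4 polynomial uniquely.
Write q(x) = ax^4 + bx^3 + cx^2 + dx + e. Substituting each data point gives a linear system:
  a - b + c - d + e = 5
  e = 6
  16a + 8b + 4c + 2d + e = 38
  81a + 27b + 9c + 3d + e = 153
  256a + 64b + 16c + 4d + e = 430
Solving the system yields a = 1, b = 3, c = -1, d = -2, e = 6.
So q(x) = x^4 + 3x^3 - x^2 - 2x + 6.
Then q(1) = 7.

7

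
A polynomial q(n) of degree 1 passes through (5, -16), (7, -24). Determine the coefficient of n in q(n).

Write q(n) = an + b. Substituting each data point gives a linear system:
  5a + b = -16
  7a + b = -24
Solving the system yields a = -4, b = 4.
So q(n) = -4n + 4.
The leading coefficient is -4.

-4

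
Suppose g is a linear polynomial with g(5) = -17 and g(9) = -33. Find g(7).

Write g(x) = ax + b. Substituting each data point gives a linear system:
  5a + b = -17
  9a + b = -33
Solving the system yields a = -4, b = 3.
So g(x) = -4x + 3.
Then g(7) = -25.

-25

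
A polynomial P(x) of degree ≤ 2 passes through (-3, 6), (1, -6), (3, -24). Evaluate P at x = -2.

Using the Lagrange interpolation formula with nodes -3, 1, 3:
  L_0(x) = (x - 1)(x - 3) / 24
  L_1(x) = (x + 3)(x - 3) / -8
  L_2(x) = (x + 3)(x - 1) / 12
Then P(x) = 6·L_0(x) - 6·L_1(x) - 24·L_2(x).
Expanding and collecting terms gives P(x) = -x^2 - 5x.
Evaluating at x = -2: P(-2) = 6.

6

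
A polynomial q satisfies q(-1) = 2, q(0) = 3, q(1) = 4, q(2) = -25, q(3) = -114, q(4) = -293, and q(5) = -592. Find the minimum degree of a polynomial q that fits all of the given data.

Forward differences of the values at t = -1, 0, 1, 2, 3, 4, 5:
  q  : 2  3  4  -25  -114  -293  -592
  Δ  : 1  1  -29  -89  -179  -299
  Δ^2: 0  -30  -60  -90  -120
  Δ^3: -30  -30  -30  -30
  Δ^4: 0  0  0
  Δ^5: 0  0
  Δ^6: 0
The third differences are constant (-30) and nonzero, while all higher differences vanish, so the minimal degree is 3.

3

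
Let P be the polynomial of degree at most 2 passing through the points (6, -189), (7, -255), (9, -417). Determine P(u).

Write P(u) = au^2 + bu + c. Substituting each data point gives a linear system:
  36a + 6b + c = -189
  49a + 7b + c = -255
  81a + 9b + c = -417
Solving the system yields a = -5, b = -1, c = -3.
So P(u) = -5u^2 - u - 3.
Check: P(7) = -255. ✓

P(u) = -5u^2 - u - 3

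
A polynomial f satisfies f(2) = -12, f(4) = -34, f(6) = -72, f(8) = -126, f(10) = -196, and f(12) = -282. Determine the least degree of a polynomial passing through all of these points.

2

Forward differences of the values at u = 2, 4, 6, 8, 10, 12:
  f  : -12  -34  -72  -126  -196  -282
  Δ  : -22  -38  -54  -70  -86
  Δ^2: -16  -16  -16  -16
  Δ^3: 0  0  0
  Δ^4: 0  0
  Δ^5: 0
The second differences are constant (-16) and nonzero, while all higher differences vanish, so the minimal degree is 2.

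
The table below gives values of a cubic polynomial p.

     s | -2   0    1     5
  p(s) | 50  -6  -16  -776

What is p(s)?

p(s) = -6s^3 - 4s - 6

Write p(s) = as^3 + bs^2 + cs + d. Substituting each data point gives a linear system:
  -8a + 4b - 2c + d = 50
  d = -6
  a + b + c + d = -16
  125a + 25b + 5c + d = -776
Solving the system yields a = -6, b = 0, c = -4, d = -6.
So p(s) = -6s³ - 4s - 6.
Check: p(-2) = 50. ✓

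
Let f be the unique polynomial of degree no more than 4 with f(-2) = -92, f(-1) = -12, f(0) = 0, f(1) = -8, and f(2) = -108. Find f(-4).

Using the Lagrange interpolation formula with nodes -2, -1, 0, 1, 2:
  L_0(s) = (s + 1)s(s - 1)(s - 2) / 24
  L_1(s) = (s + 2)s(s - 1)(s - 2) / -6
  L_2(s) = (s + 2)(s + 1)(s - 1)(s - 2) / 4
  L_3(s) = (s + 2)(s + 1)s(s - 2) / -6
  L_4(s) = (s + 2)(s + 1)s(s - 1) / 24
Then f(s) = -92·L_0(s) - 12·L_1(s) + 0·L_2(s) - 8·L_3(s) - 108·L_4(s).
Expanding and collecting terms gives f(s) = -5s^4 - 2s^3 - 5s^2 + 4s.
Evaluating at s = -4: f(-4) = -1248.

-1248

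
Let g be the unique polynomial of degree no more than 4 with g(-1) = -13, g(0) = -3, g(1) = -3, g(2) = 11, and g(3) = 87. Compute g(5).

737

Forward differences of the values at u = -1, 0, 1, 2, 3:
  g  : -13  -3  -3  11  87
  Δ  : 10  0  14  76
  Δ^2: -10  14  62
  Δ^3: 24  48
  Δ^4: 24
The fourth differences are constant, confirming degree 4.
Interpolating (Newton forward form) and evaluating at u = 5 gives g(5) = 737.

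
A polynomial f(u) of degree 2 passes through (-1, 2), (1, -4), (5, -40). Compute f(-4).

Write f(u) = au^2 + bu + c. Substituting each data point gives a linear system:
  a - b + c = 2
  a + b + c = -4
  25a + 5b + c = -40
Solving the system yields a = -1, b = -3, c = 0.
So f(u) = -u^2 - 3u.
Then f(-4) = -4.

-4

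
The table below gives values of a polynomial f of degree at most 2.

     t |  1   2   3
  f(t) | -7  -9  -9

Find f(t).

Write f(t) = at^2 + bt + c. Substituting each data point gives a linear system:
  a + b + c = -7
  4a + 2b + c = -9
  9a + 3b + c = -9
Solving the system yields a = 1, b = -5, c = -3.
So f(t) = t^2 - 5t - 3.
Check: f(1) = -7. ✓

f(t) = t^2 - 5t - 3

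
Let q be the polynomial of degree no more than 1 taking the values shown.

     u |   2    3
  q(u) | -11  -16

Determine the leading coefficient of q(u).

Write q(u) = au + b. Substituting each data point gives a linear system:
  2a + b = -11
  3a + b = -16
Solving the system yields a = -5, b = -1.
So q(u) = -5u - 1.
The leading coefficient is -5.

-5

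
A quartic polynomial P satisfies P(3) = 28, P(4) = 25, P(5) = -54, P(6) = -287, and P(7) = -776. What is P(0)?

Write P(u) = au^4 + bu^3 + cu^2 + du + e. Substituting each data point gives a linear system:
  81a + 27b + 9c + 3d + e = 28
  256a + 64b + 16c + 4d + e = 25
  625a + 125b + 25c + 5d + e = -54
  1296a + 216b + 36c + 6d + e = -287
  2401a + 343b + 49c + 7d + e = -776
Solving the system yields a = -1, b = 5, c = -1, d = -6, e = 1.
So P(u) = -u⁴ + 5u³ - u² - 6u + 1.
Then P(0) = 1.

1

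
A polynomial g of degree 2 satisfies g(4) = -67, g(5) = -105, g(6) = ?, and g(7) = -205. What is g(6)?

The 3 known points determine the degree-2 polynomial uniquely.
Write g(n) = an^2 + bn + c. Substituting each data point gives a linear system:
  16a + 4b + c = -67
  25a + 5b + c = -105
  49a + 7b + c = -205
Solving the system yields a = -4, b = -2, c = 5.
So g(n) = -4n^2 - 2n + 5.
Then g(6) = -151.

-151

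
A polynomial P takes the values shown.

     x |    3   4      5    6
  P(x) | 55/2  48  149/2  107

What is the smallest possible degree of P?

2

Forward differences of the values at x = 3, 4, 5, 6:
  P  : 55/2  48  149/2  107
  Δ  : 41/2  53/2  65/2
  Δ^2: 6  6
  Δ^3: 0
The second differences are constant (6) and nonzero, while all higher differences vanish, so the minimal degree is 2.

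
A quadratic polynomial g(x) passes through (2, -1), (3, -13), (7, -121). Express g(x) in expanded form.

g(x) = -3x^2 + 3x + 5

Write g(x) = ax^2 + bx + c. Substituting each data point gives a linear system:
  4a + 2b + c = -1
  9a + 3b + c = -13
  49a + 7b + c = -121
Solving the system yields a = -3, b = 3, c = 5.
So g(x) = -3x^2 + 3x + 5.
Check: g(3) = -13. ✓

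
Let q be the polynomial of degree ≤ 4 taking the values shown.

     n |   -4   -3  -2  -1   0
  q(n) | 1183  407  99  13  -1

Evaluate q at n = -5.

Using the Lagrange interpolation formula with nodes -4, -3, -2, -1, 0:
  L_0(n) = (n + 3)(n + 2)(n + 1)n / 24
  L_1(n) = (n + 4)(n + 2)(n + 1)n / -6
  L_2(n) = (n + 4)(n + 3)(n + 1)n / 4
  L_3(n) = (n + 4)(n + 3)(n + 2)n / -6
  L_4(n) = (n + 4)(n + 3)(n + 2)(n + 1) / 24
Then q(n) = 1183·L_0(n) + 407·L_1(n) + 99·L_2(n) + 13·L_3(n) - 1·L_4(n).
Expanding and collecting terms gives q(n) = 4n^4 - n^3 + 5n^2 - 4n - 1.
Evaluating at n = -5: q(-5) = 2769.

2769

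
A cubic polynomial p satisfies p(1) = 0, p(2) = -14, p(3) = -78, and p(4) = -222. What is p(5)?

Write p(s) = as^3 + bs^2 + cs + d. Substituting each data point gives a linear system:
  a + b + c + d = 0
  8a + 4b + 2c + d = -14
  27a + 9b + 3c + d = -78
  64a + 16b + 4c + d = -222
Solving the system yields a = -5, b = 5, c = 6, d = -6.
So p(s) = -5s³ + 5s² + 6s - 6.
Then p(5) = -476.

-476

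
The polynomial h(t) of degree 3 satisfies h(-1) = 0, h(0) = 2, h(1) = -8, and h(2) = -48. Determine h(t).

Write h(t) = at^3 + bt^2 + ct + d. Substituting each data point gives a linear system:
  -a + b - c + d = 0
  d = 2
  a + b + c + d = -8
  8a + 4b + 2c + d = -48
Solving the system yields a = -3, b = -6, c = -1, d = 2.
So h(t) = -3t³ - 6t² - t + 2.
Check: h(2) = -48. ✓

h(t) = -3t^3 - 6t^2 - t + 2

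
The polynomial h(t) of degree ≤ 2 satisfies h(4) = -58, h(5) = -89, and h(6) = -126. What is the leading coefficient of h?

-3

Write h(t) = at^2 + bt + c. Substituting each data point gives a linear system:
  16a + 4b + c = -58
  25a + 5b + c = -89
  36a + 6b + c = -126
Solving the system yields a = -3, b = -4, c = 6.
So h(t) = -3t² - 4t + 6.
The leading coefficient is -3.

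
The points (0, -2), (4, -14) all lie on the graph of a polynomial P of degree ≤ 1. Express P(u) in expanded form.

P(u) = -3u - 2

Write P(u) = au + b. Substituting each data point gives a linear system:
  b = -2
  4a + b = -14
Solving the system yields a = -3, b = -2.
So P(u) = -3u - 2.
Check: P(4) = -14. ✓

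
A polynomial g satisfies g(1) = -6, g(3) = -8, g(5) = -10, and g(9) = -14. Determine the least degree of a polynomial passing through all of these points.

Divided differences on the nodes 1, 3, 5, 9:
  order 0: -6  -8  -10  -14
  order 1: -1  -1  -1
  order 2: 0  0
  order 3: 0
The order-1 divided differences are all -1 (nonzero) and every higher order vanishes, so the data lies on a polynomial of degree exactly 1.

1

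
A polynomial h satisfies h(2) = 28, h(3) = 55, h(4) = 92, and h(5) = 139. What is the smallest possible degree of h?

2

Forward differences of the values at n = 2, 3, 4, 5:
  h  : 28  55  92  139
  Δ  : 27  37  47
  Δ^2: 10  10
  Δ^3: 0
The second differences are constant (10) and nonzero, while all higher differences vanish, so the minimal degree is 2.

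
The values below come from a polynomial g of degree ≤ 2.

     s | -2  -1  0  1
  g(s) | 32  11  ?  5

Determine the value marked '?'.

On equispaced nodes a degree-2 polynomial has vanishing third forward difference, so
  - g(-2) + 3·g(-1) - 3·g(0) + g(1) = 0.
Substituting the known values and solving for g(0):
  -3·g(0) = -6
  g(0) = 2.

2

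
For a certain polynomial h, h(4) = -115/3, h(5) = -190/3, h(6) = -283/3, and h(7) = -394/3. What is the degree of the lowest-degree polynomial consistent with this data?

Forward differences of the values at n = 4, 5, 6, 7:
  h  : -115/3  -190/3  -283/3  -394/3
  Δ  : -25  -31  -37
  Δ^2: -6  -6
  Δ^3: 0
The second differences are constant (-6) and nonzero, while all higher differences vanish, so the minimal degree is 2.

2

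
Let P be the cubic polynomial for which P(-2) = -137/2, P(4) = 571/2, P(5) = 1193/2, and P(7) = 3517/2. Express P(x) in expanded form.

Write P(x) = ax^3 + bx^2 + cx + d. Substituting each data point gives a linear system:
  -8a + 4b - 2c + d = -137/2
  64a + 16b + 4c + d = 571/2
  125a + 25b + 5c + d = 1193/2
  343a + 49b + 7c + d = 3517/2
Solving the system yields a = 6, b = -6, c = -1, d = 3/2.
So P(x) = 6x^3 - 6x^2 - x + 3/2.
Check: P(4) = 571/2. ✓

P(x) = 6x^3 - 6x^2 - x + 3/2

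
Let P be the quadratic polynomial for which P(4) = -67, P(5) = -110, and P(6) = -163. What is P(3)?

Forward differences of the values at t = 4, 5, 6:
  P  : -67  -110  -163
  Δ  : -43  -53
  Δ^2: -10
The second differences are constant, confirming degree 2.
Interpolating (Newton forward form) and evaluating at t = 3 gives P(3) = -34.

-34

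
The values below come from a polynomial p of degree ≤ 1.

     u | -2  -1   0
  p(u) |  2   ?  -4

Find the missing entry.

-1

The 2 known points determine the degree-1 polynomial uniquely.
Write p(u) = au + b. Substituting each data point gives a linear system:
  -2a + b = 2
  b = -4
Solving the system yields a = -3, b = -4.
So p(u) = -3u - 4.
Then p(-1) = -1.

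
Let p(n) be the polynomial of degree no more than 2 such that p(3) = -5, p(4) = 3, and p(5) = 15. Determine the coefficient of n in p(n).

Write p(n) = an^2 + bn + c. Substituting each data point gives a linear system:
  9a + 3b + c = -5
  16a + 4b + c = 3
  25a + 5b + c = 15
Solving the system yields a = 2, b = -6, c = -5.
So p(n) = 2n^2 - 6n - 5.
The coefficient of n is -6.

-6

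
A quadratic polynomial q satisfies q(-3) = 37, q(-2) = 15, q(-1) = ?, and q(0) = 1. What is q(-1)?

3

The 3 known points determine the degree-2 polynomial uniquely.
Write q(u) = au^2 + bu + c. Substituting each data point gives a linear system:
  9a - 3b + c = 37
  4a - 2b + c = 15
  c = 1
Solving the system yields a = 5, b = 3, c = 1.
So q(u) = 5u^2 + 3u + 1.
Then q(-1) = 3.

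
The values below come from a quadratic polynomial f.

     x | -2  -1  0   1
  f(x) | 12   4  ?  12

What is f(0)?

On equispaced nodes a degree-2 polynomial has vanishing third forward difference, so
  - f(-2) + 3·f(-1) - 3·f(0) + f(1) = 0.
Substituting the known values and solving for f(0):
  -3·f(0) = -12
  f(0) = 4.

4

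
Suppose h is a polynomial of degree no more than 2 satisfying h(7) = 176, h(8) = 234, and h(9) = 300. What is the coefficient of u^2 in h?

Write h(u) = au^2 + bu + c. Substituting each data point gives a linear system:
  49a + 7b + c = 176
  64a + 8b + c = 234
  81a + 9b + c = 300
Solving the system yields a = 4, b = -2, c = -6.
So h(u) = 4u^2 - 2u - 6.
The leading coefficient is 4.

4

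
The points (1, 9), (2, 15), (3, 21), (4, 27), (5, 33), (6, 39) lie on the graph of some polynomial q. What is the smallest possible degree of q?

Forward differences of the values at s = 1, 2, 3, 4, 5, 6:
  q  : 9  15  21  27  33  39
  Δ  : 6  6  6  6  6
  Δ^2: 0  0  0  0
  Δ^3: 0  0  0
  Δ^4: 0  0
  Δ^5: 0
The first differences are constant (6) and nonzero, while all higher differences vanish, so the minimal degree is 1.

1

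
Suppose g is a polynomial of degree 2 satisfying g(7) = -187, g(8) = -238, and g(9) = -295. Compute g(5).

-103

Write g(s) = as^2 + bs + c. Substituting each data point gives a linear system:
  49a + 7b + c = -187
  64a + 8b + c = -238
  81a + 9b + c = -295
Solving the system yields a = -3, b = -6, c = 2.
So g(s) = -3s² - 6s + 2.
Then g(5) = -103.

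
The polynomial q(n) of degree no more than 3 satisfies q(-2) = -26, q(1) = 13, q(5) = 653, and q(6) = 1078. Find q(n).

q(n) = 4n^3 + 5n^2 + 6n - 2

Write q(n) = an^3 + bn^2 + cn + d. Substituting each data point gives a linear system:
  -8a + 4b - 2c + d = -26
  a + b + c + d = 13
  125a + 25b + 5c + d = 653
  216a + 36b + 6c + d = 1078
Solving the system yields a = 4, b = 5, c = 6, d = -2.
So q(n) = 4n^3 + 5n^2 + 6n - 2.
Check: q(6) = 1078. ✓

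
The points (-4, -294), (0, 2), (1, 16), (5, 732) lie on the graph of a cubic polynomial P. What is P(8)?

Write P(n) = an^3 + bn^2 + cn + d. Substituting each data point gives a linear system:
  -64a + 16b - 4c + d = -294
  d = 2
  a + b + c + d = 16
  125a + 25b + 5c + d = 732
Solving the system yields a = 5, b = 3, c = 6, d = 2.
So P(n) = 5n^3 + 3n^2 + 6n + 2.
Then P(8) = 2802.

2802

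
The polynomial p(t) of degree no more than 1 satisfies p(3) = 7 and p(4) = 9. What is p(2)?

5

Using the Lagrange interpolation formula with nodes 3, 4:
  L_0(t) = (t - 4) / -1
  L_1(t) = (t - 3) / 1
Then p(t) = 7·L_0(t) + 9·L_1(t).
Expanding and collecting terms gives p(t) = 2t + 1.
Evaluating at t = 2: p(2) = 5.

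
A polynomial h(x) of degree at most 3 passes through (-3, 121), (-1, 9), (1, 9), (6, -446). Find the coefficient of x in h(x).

Write h(x) = ax^3 + bx^2 + cx + d. Substituting each data point gives a linear system:
  -27a + 9b - 3c + d = 121
  -a + b - c + d = 9
  a + b + c + d = 9
  216a + 36b + 6c + d = -446
Solving the system yields a = -3, b = 5, c = 3, d = 4.
So h(x) = -3x³ + 5x² + 3x + 4.
The coefficient of x is 3.

3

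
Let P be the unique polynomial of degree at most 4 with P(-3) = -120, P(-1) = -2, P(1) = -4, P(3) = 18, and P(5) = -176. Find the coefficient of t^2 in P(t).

Write P(t) = at^4 + bt^3 + ct^2 + dt + e. Substituting each data point gives a linear system:
  81a - 27b + 9c - 3d + e = -120
  a - b + c - d + e = -2
  a + b + c + d + e = -4
  81a + 27b + 9c + 3d + e = 18
  625a + 125b + 25c + 5d + e = -176
Solving the system yields a = -1, b = 3, c = 4, d = -4, e = -6.
So P(t) = -t^4 + 3t^3 + 4t^2 - 4t - 6.
The coefficient of t^2 is 4.

4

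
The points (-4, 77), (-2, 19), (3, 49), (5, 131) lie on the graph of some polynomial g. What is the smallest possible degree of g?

2

Divided differences on the nodes -4, -2, 3, 5:
  order 0: 77  19  49  131
  order 1: -29  6  41
  order 2: 5  5
  order 3: 0
The order-2 divided differences are all 5 (nonzero) and every higher order vanishes, so the data lies on a polynomial of degree exactly 2.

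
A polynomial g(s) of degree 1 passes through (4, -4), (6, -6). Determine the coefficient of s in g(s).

-1

Write g(s) = as + b. Substituting each data point gives a linear system:
  4a + b = -4
  6a + b = -6
Solving the system yields a = -1, b = 0.
So g(s) = -s.
The leading coefficient is -1.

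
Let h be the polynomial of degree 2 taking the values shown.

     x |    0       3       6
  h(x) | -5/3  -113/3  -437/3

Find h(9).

-977/3

Using the Lagrange interpolation formula with nodes 0, 3, 6:
  L_0(x) = (x - 3)(x - 6) / 18
  L_1(x) = x(x - 6) / -9
  L_2(x) = x(x - 3) / 18
Then h(x) = -5/3·L_0(x) - 113/3·L_1(x) - 437/3·L_2(x).
Expanding and collecting terms gives h(x) = -4x^2 - 5/3.
Evaluating at x = 9: h(9) = -977/3.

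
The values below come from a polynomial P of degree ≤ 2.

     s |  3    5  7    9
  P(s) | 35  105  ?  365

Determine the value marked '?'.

215

On equispaced nodes a degree-2 polynomial has vanishing third forward difference, so
  - P(3) + 3·P(5) - 3·P(7) + P(9) = 0.
Substituting the known values and solving for P(7):
  -3·P(7) = -645
  P(7) = 215.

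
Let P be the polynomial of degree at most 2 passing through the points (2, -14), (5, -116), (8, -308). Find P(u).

P(u) = -5u^2 + u + 4

Using the Lagrange interpolation formula with nodes 2, 5, 8:
  L_0(u) = (u - 5)(u - 8) / 18
  L_1(u) = (u - 2)(u - 8) / -9
  L_2(u) = (u - 2)(u - 5) / 18
Then P(u) = -14·L_0(u) - 116·L_1(u) - 308·L_2(u).
Expanding and collecting terms gives P(u) = -5u^2 + u + 4.
Check: P(5) = -116. ✓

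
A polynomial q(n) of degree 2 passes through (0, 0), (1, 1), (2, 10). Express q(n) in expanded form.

Write q(n) = an^2 + bn + c. Substituting each data point gives a linear system:
  c = 0
  a + b + c = 1
  4a + 2b + c = 10
Solving the system yields a = 4, b = -3, c = 0.
So q(n) = 4n^2 - 3n.
Check: q(2) = 10. ✓

q(n) = 4n^2 - 3n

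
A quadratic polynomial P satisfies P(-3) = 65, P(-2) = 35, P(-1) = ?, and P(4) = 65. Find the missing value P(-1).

15

The 3 known points determine the degree-2 polynomial uniquely.
Write P(u) = au^2 + bu + c. Substituting each data point gives a linear system:
  9a - 3b + c = 65
  4a - 2b + c = 35
  16a + 4b + c = 65
Solving the system yields a = 5, b = -5, c = 5.
So P(u) = 5u^2 - 5u + 5.
Then P(-1) = 15.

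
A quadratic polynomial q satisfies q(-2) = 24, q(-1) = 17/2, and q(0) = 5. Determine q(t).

Write q(t) = at^2 + bt + c. Substituting each data point gives a linear system:
  4a - 2b + c = 24
  a - b + c = 17/2
  c = 5
Solving the system yields a = 6, b = 5/2, c = 5.
So q(t) = 6t² + (5/2)t + 5.
Check: q(-2) = 24. ✓

q(t) = 6t^2 + (5/2)t + 5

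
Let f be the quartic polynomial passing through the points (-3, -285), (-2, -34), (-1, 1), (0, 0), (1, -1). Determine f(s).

Write f(s) = as^4 + bs^3 + cs^2 + ds + e. Substituting each data point gives a linear system:
  81a - 27b + 9c - 3d + e = -285
  16a - 8b + 4c - 2d + e = -34
  a - b + c - d + e = 1
  e = 0
  a + b + c + d + e = -1
Solving the system yields a = -6, b = -6, c = 6, d = 5, e = 0.
So f(s) = -6s^4 - 6s^3 + 6s^2 + 5s.
Check: f(1) = -1. ✓

f(s) = -6s^4 - 6s^3 + 6s^2 + 5s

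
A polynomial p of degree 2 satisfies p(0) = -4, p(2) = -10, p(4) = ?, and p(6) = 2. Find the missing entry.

The 3 known points determine the degree-2 polynomial uniquely.
Write p(s) = as^2 + bs + c. Substituting each data point gives a linear system:
  c = -4
  4a + 2b + c = -10
  36a + 6b + c = 2
Solving the system yields a = 1, b = -5, c = -4.
So p(s) = s² - 5s - 4.
Then p(4) = -8.

-8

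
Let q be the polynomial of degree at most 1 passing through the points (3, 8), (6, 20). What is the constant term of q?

-4

Write q(u) = au + b. Substituting each data point gives a linear system:
  3a + b = 8
  6a + b = 20
Solving the system yields a = 4, b = -4.
So q(u) = 4u - 4.
The constant term is -4.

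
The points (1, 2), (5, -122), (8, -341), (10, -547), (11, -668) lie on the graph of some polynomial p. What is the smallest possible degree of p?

2

Divided differences on the nodes 1, 5, 8, 10, 11:
  order 0: 2  -122  -341  -547  -668
  order 1: -31  -73  -103  -121
  order 2: -6  -6  -6
  order 3: 0  0
  order 4: 0
The order-2 divided differences are all -6 (nonzero) and every higher order vanishes, so the data lies on a polynomial of degree exactly 2.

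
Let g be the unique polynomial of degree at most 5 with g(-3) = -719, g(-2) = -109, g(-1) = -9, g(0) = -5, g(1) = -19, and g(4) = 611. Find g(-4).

-2829

Write g(t) = at^5 + bt^4 + ct^3 + dt^2 + et + k. Substituting each data point gives a linear system:
  -243a + 81b - 27c + 9d - 3e + k = -719
  -32a + 16b - 8c + 4d - 2e + k = -109
  -a + b - c + d - e + k = -9
  k = -5
  a + b + c + d + e + k = -19
  1024a + 256b + 64c + 16d + 4e + k = 611
Solving the system yields a = 2, b = -4, c = -5, d = -5, e = -2, k = -5.
So g(t) = 2t^5 - 4t^4 - 5t^3 - 5t^2 - 2t - 5.
Then g(-4) = -2829.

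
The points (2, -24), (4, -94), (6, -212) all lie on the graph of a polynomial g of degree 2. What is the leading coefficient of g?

-6

Write g(s) = as^2 + bs + c. Substituting each data point gives a linear system:
  4a + 2b + c = -24
  16a + 4b + c = -94
  36a + 6b + c = -212
Solving the system yields a = -6, b = 1, c = -2.
So g(s) = -6s^2 + s - 2.
The leading coefficient is -6.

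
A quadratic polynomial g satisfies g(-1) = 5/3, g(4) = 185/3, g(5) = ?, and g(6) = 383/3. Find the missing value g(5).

The 3 known points determine the degree-2 polynomial uniquely.
Write g(s) = as^2 + bs + c. Substituting each data point gives a linear system:
  a - b + c = 5/3
  16a + 4b + c = 185/3
  36a + 6b + c = 383/3
Solving the system yields a = 3, b = 3, c = 5/3.
So g(s) = 3s² + 3s + 5/3.
Then g(5) = 275/3.

275/3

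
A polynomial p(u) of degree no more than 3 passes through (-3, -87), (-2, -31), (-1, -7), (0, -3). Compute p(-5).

Using the Lagrange interpolation formula with nodes -3, -2, -1, 0:
  L_0(u) = (u + 2)(u + 1)u / -6
  L_1(u) = (u + 3)(u + 1)u / 2
  L_2(u) = (u + 3)(u + 2)u / -2
  L_3(u) = (u + 3)(u + 2)(u + 1) / 6
Then p(u) = -87·L_0(u) - 31·L_1(u) - 7·L_2(u) - 3·L_3(u).
Expanding and collecting terms gives p(u) = 2u^3 - 4u^2 - 2u - 3.
Evaluating at u = -5: p(-5) = -343.

-343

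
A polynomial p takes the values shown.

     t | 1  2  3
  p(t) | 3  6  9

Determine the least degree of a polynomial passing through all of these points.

1

Forward differences of the values at t = 1, 2, 3:
  p  : 3  6  9
  Δ  : 3  3
  Δ^2: 0
The first differences are constant (3) and nonzero, while all higher differences vanish, so the minimal degree is 1.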